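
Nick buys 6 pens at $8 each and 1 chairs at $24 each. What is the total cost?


Cost of pens:
6 x $8 = $48
Cost of chairs:
1 x $24 = $24
Add both:
$48 + $24 = $72

$72


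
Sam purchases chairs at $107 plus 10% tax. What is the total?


Calculate the tax:
10% of $107 = $10.70
Add tax to price:
$107 + $10.70 = $117.70

$117.70


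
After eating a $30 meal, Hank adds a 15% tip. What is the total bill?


Calculate the tip:
15% of $30 = $4.50
Add tip to meal cost:
$30 + $4.50 = $34.50

$34.50


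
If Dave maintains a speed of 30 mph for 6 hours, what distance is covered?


Use the formula: distance = speed x time
Speed = 30 mph, Time = 6 hours
30 x 6 = 180 miles

180 miles


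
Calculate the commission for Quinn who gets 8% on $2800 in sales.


Convert rate to decimal:
8% = 0.08
Multiply by sales:
$2800 x 0.08 = $224

$224


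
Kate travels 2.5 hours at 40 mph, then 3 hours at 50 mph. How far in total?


Leg 1 distance:
40 x 2.5 = 100 miles
Leg 2 distance:
50 x 3 = 150 miles
Total distance:
100 + 150 = 250 miles

250 miles


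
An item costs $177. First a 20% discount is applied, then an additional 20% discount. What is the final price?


First discount:
20% of $177 = $35.40
Price after first discount:
$177 - $35.40 = $141.60
Second discount:
20% of $141.60 = $28.32
Final price:
$141.60 - $28.32 = $113.28

$113.28


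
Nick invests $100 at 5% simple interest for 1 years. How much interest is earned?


Use the formula I = P x R x T / 100
P x R x T = 100 x 5 x 1 = 500
I = 500 / 100 = $5

$5


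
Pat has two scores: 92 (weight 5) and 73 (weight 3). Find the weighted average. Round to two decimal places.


Weighted sum:
5 x 92 + 3 x 73 = 679
Total weight:
5 + 3 = 8
Weighted average:
679 / 8 = 84.875 ≈ 84.88

84.88


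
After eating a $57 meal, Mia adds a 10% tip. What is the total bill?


Calculate the tip:
10% of $57 = $5.70
Add tip to meal cost:
$57 + $5.70 = $62.70

$62.70


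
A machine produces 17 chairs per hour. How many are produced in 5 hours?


Production rate: 17 chairs per hour
Time: 5 hours
Total: 17 x 5 = 85 chairs

85 chairs


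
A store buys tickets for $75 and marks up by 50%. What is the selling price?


Calculate the markup amount:
50% of $75 = $37.50
Add to cost:
$75 + $37.50 = $112.50

$112.50


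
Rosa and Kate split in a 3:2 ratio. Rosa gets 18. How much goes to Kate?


Find the multiplier:
18 / 3 = 6
Apply to Kate's share:
2 x 6 = 12

12


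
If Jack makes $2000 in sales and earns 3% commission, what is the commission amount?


Convert rate to decimal:
3% = 0.03
Multiply by sales:
$2000 x 0.03 = $60

$60


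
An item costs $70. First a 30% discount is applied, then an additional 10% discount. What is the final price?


First discount:
30% of $70 = $21
Price after first discount:
$70 - $21 = $49
Second discount:
10% of $49 = $4.90
Final price:
$49 - $4.90 = $44.10

$44.10


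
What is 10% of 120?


Convert percentage to decimal:
10% = 0.1
Multiply:
120 x 0.1 = 12

12


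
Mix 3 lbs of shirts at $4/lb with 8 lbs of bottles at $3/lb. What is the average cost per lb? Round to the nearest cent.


Cost of shirts:
3 x $4 = $12
Cost of bottles:
8 x $3 = $24
Total cost: $12 + $24 = $36
Total weight: 11 lbs
Average: $36 / 11 = $3.2727... ≈ $3.27/lb

$3.27/lb


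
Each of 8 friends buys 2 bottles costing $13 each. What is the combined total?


Cost per person:
2 x $13 = $26
Group total:
8 x $26 = $208

$208


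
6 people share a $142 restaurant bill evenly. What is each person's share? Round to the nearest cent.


Total bill: $142
Number of people: 6
Each pays: $142 / 6 = $23.6666... ≈ $23.67

$23.67


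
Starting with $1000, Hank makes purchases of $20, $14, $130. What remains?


Add up expenses:
$20 + $14 + $130 = $164
Subtract from budget:
$1000 - $164 = $836

$836


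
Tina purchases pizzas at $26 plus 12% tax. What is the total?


Calculate the tax:
12% of $26 = $3.12
Add tax to price:
$26 + $3.12 = $29.12

$29.12


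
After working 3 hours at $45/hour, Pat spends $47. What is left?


Calculate earnings:
3 x $45 = $135
Subtract spending:
$135 - $47 = $88

$88


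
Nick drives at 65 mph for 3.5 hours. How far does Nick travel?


Use the formula: distance = speed x time
Speed = 65 mph, Time = 3.5 hours
65 x 3.5 = 227.5 miles

227.5 miles


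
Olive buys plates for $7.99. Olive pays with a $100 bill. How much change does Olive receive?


Start with the amount paid:
$100
Subtract the price:
$100 - $7.99 = $92.01

$92.01


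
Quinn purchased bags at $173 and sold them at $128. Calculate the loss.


Selling price = $128
Cost price = $173
Loss = cost price - selling price:
Loss = $173 - $128 = $45

$45


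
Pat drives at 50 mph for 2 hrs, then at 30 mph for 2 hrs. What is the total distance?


Leg 1 distance:
50 x 2 = 100 miles
Leg 2 distance:
30 x 2 = 60 miles
Total distance:
100 + 60 = 160 miles

160 miles


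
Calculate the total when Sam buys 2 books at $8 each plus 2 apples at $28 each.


Cost of books:
2 x $8 = $16
Cost of apples:
2 x $28 = $56
Add both:
$16 + $56 = $72

$72


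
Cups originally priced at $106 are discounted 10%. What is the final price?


Calculate the discount amount:
10% of $106 = $10.60
Subtract from original:
$106 - $10.60 = $95.40

$95.40


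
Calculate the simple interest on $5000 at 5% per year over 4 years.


Use the formula I = P x R x T / 100
P x R x T = 5000 x 5 x 4 = 100000
I = 100000 / 100 = $1000

$1000


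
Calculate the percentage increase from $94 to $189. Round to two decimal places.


Find the absolute change:
|189 - 94| = 95
Divide by original and multiply by 100:
95 / 94 x 100 = 101.0638...% ≈ 101.06%

101.06%


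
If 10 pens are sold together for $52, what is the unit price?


Total cost: $52
Number of items: 10
Unit price: $52 / 10 = $5.20

$5.20


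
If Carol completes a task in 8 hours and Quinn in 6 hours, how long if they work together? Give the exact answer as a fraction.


Carol's rate: 1/8 of the job per hour
Quinn's rate: 1/6 of the job per hour
Combined rate: 1/8 + 1/6 = 7/24 per hour
Time = 1 / (7/24) = 24/7 hours (≈ 3.43 hours)

24/7 hours


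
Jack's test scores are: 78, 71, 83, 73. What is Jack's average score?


Add the scores:
78 + 71 + 83 + 73 = 305
Divide by the number of tests:
305 / 4 = 76.25

76.25


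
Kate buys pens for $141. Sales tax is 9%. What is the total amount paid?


Calculate the tax:
9% of $141 = $12.69
Add tax to price:
$141 + $12.69 = $153.69

$153.69


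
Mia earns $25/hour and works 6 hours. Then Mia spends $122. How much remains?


Calculate earnings:
6 x $25 = $150
Subtract spending:
$150 - $122 = $28

$28


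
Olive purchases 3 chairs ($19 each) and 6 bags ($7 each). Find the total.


Cost of chairs:
3 x $19 = $57
Cost of bags:
6 x $7 = $42
Add both:
$57 + $42 = $99

$99


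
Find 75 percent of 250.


Convert percentage to decimal:
75% = 0.75
Multiply:
250 x 0.75 = 187.5

187.5


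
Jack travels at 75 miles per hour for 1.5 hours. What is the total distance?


Use the formula: distance = speed x time
Speed = 75 mph, Time = 1.5 hours
75 x 1.5 = 112.5 miles

112.5 miles


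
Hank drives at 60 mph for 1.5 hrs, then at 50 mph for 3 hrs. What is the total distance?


Leg 1 distance:
60 x 1.5 = 90 miles
Leg 2 distance:
50 x 3 = 150 miles
Total distance:
90 + 150 = 240 miles

240 miles


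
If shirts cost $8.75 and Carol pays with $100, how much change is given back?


Start with the amount paid:
$100
Subtract the price:
$100 - $8.75 = $91.25

$91.25


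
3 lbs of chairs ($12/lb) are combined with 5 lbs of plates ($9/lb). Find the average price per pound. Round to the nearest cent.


Cost of chairs:
3 x $12 = $36
Cost of plates:
5 x $9 = $45
Total cost: $36 + $45 = $81
Total weight: 8 lbs
Average: $81 / 8 = $10.125 ≈ $10.13/lb

$10.13/lb


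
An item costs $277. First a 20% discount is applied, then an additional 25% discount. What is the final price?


First discount:
20% of $277 = $55.40
Price after first discount:
$277 - $55.40 = $221.60
Second discount:
25% of $221.60 = $55.40
Final price:
$221.60 - $55.40 = $166.20

$166.20


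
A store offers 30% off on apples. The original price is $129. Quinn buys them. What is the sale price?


Calculate the discount amount:
30% of $129 = $38.70
Subtract from original:
$129 - $38.70 = $90.30

$90.30


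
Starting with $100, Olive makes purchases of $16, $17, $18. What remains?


Add up expenses:
$16 + $17 + $18 = $51
Subtract from budget:
$100 - $51 = $49

$49


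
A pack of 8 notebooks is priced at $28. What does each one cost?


Total cost: $28
Number of items: 8
Unit price: $28 / 8 = $3.50

$3.50


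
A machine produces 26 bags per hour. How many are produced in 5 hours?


Production rate: 26 bags per hour
Time: 5 hours
Total: 26 x 5 = 130 bags

130 bags


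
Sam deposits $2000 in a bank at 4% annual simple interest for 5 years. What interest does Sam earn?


Use the formula I = P x R x T / 100
P x R x T = 2000 x 4 x 5 = 40000
I = 40000 / 100 = $400

$400


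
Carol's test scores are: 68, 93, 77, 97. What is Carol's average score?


Add the scores:
68 + 93 + 77 + 97 = 335
Divide by the number of tests:
335 / 4 = 83.75

83.75


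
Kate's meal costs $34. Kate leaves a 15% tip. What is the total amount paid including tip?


Calculate the tip:
15% of $34 = $5.10
Add tip to meal cost:
$34 + $5.10 = $39.10

$39.10


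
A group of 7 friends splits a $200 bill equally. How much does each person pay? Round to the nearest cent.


Total bill: $200
Number of people: 7
Each pays: $200 / 7 = $28.5714... ≈ $28.57

$28.57


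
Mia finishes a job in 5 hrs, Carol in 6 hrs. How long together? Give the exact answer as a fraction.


Mia's rate: 1/5 of the job per hour
Carol's rate: 1/6 of the job per hour
Combined rate: 1/5 + 1/6 = 11/30 per hour
Time = 1 / (11/30) = 30/11 hours (≈ 2.73 hours)

30/11 hours


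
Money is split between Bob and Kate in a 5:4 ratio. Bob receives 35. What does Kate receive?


Find the multiplier:
35 / 5 = 7
Apply to Kate's share:
4 x 7 = 28

28


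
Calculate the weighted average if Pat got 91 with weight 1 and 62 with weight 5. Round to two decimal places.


Weighted sum:
1 x 91 + 5 x 62 = 401
Total weight:
1 + 5 = 6
Weighted average:
401 / 6 = 66.8333... ≈ 66.83

66.83


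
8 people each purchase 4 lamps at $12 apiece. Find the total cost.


Cost per person:
4 x $12 = $48
Group total:
8 x $48 = $384

$384


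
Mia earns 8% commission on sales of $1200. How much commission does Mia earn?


Convert rate to decimal:
8% = 0.08
Multiply by sales:
$1200 x 0.08 = $96

$96


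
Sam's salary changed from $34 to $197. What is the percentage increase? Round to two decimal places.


Find the absolute change:
|197 - 34| = 163
Divide by original and multiply by 100:
163 / 34 x 100 = 479.4117...% ≈ 479.41%

479.41%


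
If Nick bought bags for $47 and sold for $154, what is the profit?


Selling price = $154
Cost price = $47
Profit = selling price - cost price:
Profit = $154 - $47 = $107

$107


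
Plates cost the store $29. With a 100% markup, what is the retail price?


Calculate the markup amount:
100% of $29 = $29
Add to cost:
$29 + $29 = $58

$58


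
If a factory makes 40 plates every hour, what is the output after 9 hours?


Production rate: 40 plates per hour
Time: 9 hours
Total: 40 x 9 = 360 plates

360 plates


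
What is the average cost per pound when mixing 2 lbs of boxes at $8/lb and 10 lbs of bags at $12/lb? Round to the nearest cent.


Cost of boxes:
2 x $8 = $16
Cost of bags:
10 x $12 = $120
Total cost: $16 + $120 = $136
Total weight: 12 lbs
Average: $136 / 12 = $11.3333... ≈ $11.33/lb

$11.33/lb


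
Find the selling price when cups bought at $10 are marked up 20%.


Calculate the markup amount:
20% of $10 = $2
Add to cost:
$10 + $2 = $12

$12


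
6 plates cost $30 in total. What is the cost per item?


Total cost: $30
Number of items: 6
Unit price: $30 / 6 = $5

$5


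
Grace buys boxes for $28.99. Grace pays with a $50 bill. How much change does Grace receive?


Start with the amount paid:
$50
Subtract the price:
$50 - $28.99 = $21.01

$21.01


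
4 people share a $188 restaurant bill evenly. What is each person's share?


Total bill: $188
Number of people: 4
Each pays: $188 / 4 = $47

$47


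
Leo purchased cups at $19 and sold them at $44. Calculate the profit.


Selling price = $44
Cost price = $19
Profit = selling price - cost price:
Profit = $44 - $19 = $25

$25


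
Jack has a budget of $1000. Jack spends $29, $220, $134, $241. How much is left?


Add up expenses:
$29 + $220 + $134 + $241 = $624
Subtract from budget:
$1000 - $624 = $376

$376


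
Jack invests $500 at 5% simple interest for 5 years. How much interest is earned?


Use the formula I = P x R x T / 100
P x R x T = 500 x 5 x 5 = 12500
I = 12500 / 100 = $125

$125


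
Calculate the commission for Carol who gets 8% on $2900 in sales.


Convert rate to decimal:
8% = 0.08
Multiply by sales:
$2900 x 0.08 = $232

$232


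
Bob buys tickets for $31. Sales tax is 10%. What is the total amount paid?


Calculate the tax:
10% of $31 = $3.10
Add tax to price:
$31 + $3.10 = $34.10

$34.10


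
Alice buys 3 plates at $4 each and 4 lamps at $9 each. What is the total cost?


Cost of plates:
3 x $4 = $12
Cost of lamps:
4 x $9 = $36
Add both:
$12 + $36 = $48

$48


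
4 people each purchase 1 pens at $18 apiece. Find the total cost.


Cost per person:
1 x $18 = $18
Group total:
4 x $18 = $72

$72


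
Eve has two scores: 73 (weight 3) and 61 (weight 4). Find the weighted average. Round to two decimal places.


Weighted sum:
3 x 73 + 4 x 61 = 463
Total weight:
3 + 4 = 7
Weighted average:
463 / 7 = 66.1428... ≈ 66.14

66.14


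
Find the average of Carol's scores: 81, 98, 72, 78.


Add the scores:
81 + 98 + 72 + 78 = 329
Divide by the number of tests:
329 / 4 = 82.25

82.25


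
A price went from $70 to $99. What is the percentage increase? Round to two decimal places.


Find the absolute change:
|99 - 70| = 29
Divide by original and multiply by 100:
29 / 70 x 100 = 41.4285...% ≈ 41.43%

41.43%


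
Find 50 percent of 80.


Convert percentage to decimal:
50% = 0.5
Multiply:
80 x 0.5 = 40

40


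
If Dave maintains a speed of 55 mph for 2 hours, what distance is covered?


Use the formula: distance = speed x time
Speed = 55 mph, Time = 2 hours
55 x 2 = 110 miles

110 miles


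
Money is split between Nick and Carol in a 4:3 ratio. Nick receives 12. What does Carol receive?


Find the multiplier:
12 / 4 = 3
Apply to Carol's share:
3 x 3 = 9

9


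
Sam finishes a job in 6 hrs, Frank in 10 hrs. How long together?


Sam's rate: 1/6 of the job per hour
Frank's rate: 1/10 of the job per hour
Combined rate: 1/6 + 1/10 = 4/15 per hour
Time = 1 / (4/15) = 15/4 = 3.75 hours

3.75 hours


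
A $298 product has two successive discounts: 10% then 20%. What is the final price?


First discount:
10% of $298 = $29.80
Price after first discount:
$298 - $29.80 = $268.20
Second discount:
20% of $268.20 = $53.64
Final price:
$268.20 - $53.64 = $214.56

$214.56


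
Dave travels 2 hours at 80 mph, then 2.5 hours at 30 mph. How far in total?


Leg 1 distance:
80 x 2 = 160 miles
Leg 2 distance:
30 x 2.5 = 75 miles
Total distance:
160 + 75 = 235 miles

235 miles


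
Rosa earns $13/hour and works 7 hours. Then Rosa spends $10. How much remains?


Calculate earnings:
7 x $13 = $91
Subtract spending:
$91 - $10 = $81

$81


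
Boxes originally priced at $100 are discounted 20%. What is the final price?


Calculate the discount amount:
20% of $100 = $20
Subtract from original:
$100 - $20 = $80

$80


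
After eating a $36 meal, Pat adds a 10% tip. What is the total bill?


Calculate the tip:
10% of $36 = $3.60
Add tip to meal cost:
$36 + $3.60 = $39.60

$39.60


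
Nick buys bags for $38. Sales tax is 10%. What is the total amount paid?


Calculate the tax:
10% of $38 = $3.80
Add tax to price:
$38 + $3.80 = $41.80

$41.80


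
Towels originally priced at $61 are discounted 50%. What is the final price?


Calculate the discount amount:
50% of $61 = $30.50
Subtract from original:
$61 - $30.50 = $30.50

$30.50


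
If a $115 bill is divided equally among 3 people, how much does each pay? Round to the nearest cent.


Total bill: $115
Number of people: 3
Each pays: $115 / 3 = $38.3333... ≈ $38.33

$38.33


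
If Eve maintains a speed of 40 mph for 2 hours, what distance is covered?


Use the formula: distance = speed x time
Speed = 40 mph, Time = 2 hours
40 x 2 = 80 miles

80 miles


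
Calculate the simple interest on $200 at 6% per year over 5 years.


Use the formula I = P x R x T / 100
P x R x T = 200 x 6 x 5 = 6000
I = 6000 / 100 = $60

$60


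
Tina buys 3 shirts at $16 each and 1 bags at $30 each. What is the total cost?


Cost of shirts:
3 x $16 = $48
Cost of bags:
1 x $30 = $30
Add both:
$48 + $30 = $78

$78


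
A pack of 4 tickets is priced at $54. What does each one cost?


Total cost: $54
Number of items: 4
Unit price: $54 / 4 = $13.50

$13.50


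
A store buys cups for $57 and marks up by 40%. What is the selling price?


Calculate the markup amount:
40% of $57 = $22.80
Add to cost:
$57 + $22.80 = $79.80

$79.80


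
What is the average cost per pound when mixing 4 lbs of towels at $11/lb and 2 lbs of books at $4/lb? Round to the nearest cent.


Cost of towels:
4 x $11 = $44
Cost of books:
2 x $4 = $8
Total cost: $44 + $8 = $52
Total weight: 6 lbs
Average: $52 / 6 = $8.6666... ≈ $8.67/lb

$8.67/lb


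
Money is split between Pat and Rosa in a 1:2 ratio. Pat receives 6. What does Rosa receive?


Find the multiplier:
6 / 1 = 6
Apply to Rosa's share:
2 x 6 = 12

12


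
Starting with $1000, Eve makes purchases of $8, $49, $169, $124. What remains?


Add up expenses:
$8 + $49 + $169 + $124 = $350
Subtract from budget:
$1000 - $350 = $650

$650


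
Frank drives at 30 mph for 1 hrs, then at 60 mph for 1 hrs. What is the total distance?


Leg 1 distance:
30 x 1 = 30 miles
Leg 2 distance:
60 x 1 = 60 miles
Total distance:
30 + 60 = 90 miles

90 miles


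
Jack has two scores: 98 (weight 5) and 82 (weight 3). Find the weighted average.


Weighted sum:
5 x 98 + 3 x 82 = 736
Total weight:
5 + 3 = 8
Weighted average:
736 / 8 = 92

92


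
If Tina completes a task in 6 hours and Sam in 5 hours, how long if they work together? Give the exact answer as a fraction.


Tina's rate: 1/6 of the job per hour
Sam's rate: 1/5 of the job per hour
Combined rate: 1/6 + 1/5 = 11/30 per hour
Time = 1 / (11/30) = 30/11 hours (≈ 2.73 hours)

30/11 hours


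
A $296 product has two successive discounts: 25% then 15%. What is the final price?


First discount:
25% of $296 = $74
Price after first discount:
$296 - $74 = $222
Second discount:
15% of $222 = $33.30
Final price:
$222 - $33.30 = $188.70

$188.70


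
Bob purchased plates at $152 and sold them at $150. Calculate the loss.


Selling price = $150
Cost price = $152
Loss = cost price - selling price:
Loss = $152 - $150 = $2

$2


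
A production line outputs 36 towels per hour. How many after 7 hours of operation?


Production rate: 36 towels per hour
Time: 7 hours
Total: 36 x 7 = 252 towels

252 towels


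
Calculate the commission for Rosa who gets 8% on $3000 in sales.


Convert rate to decimal:
8% = 0.08
Multiply by sales:
$3000 x 0.08 = $240

$240


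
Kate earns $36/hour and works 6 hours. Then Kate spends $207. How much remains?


Calculate earnings:
6 x $36 = $216
Subtract spending:
$216 - $207 = $9

$9


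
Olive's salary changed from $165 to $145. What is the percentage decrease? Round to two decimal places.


Find the absolute change:
|145 - 165| = 20
Divide by original and multiply by 100:
20 / 165 x 100 = 12.1212...% ≈ 12.12%

12.12%


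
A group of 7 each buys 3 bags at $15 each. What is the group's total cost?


Cost per person:
3 x $15 = $45
Group total:
7 x $45 = $315

$315


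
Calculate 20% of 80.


Convert percentage to decimal:
20% = 0.2
Multiply:
80 x 0.2 = 16

16


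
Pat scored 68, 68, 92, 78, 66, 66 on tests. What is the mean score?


Add the scores:
68 + 68 + 92 + 78 + 66 + 66 = 438
Divide by the number of tests:
438 / 6 = 73

73


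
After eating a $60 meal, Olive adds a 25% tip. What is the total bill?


Calculate the tip:
25% of $60 = $15
Add tip to meal cost:
$60 + $15 = $75

$75


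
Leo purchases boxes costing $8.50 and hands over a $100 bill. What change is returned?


Start with the amount paid:
$100
Subtract the price:
$100 - $8.50 = $91.50

$91.50


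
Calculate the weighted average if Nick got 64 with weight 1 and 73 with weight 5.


Weighted sum:
1 x 64 + 5 x 73 = 429
Total weight:
1 + 5 = 6
Weighted average:
429 / 6 = 71.5

71.5


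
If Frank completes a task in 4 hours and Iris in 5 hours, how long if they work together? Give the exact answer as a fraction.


Frank's rate: 1/4 of the job per hour
Iris's rate: 1/5 of the job per hour
Combined rate: 1/4 + 1/5 = 9/20 per hour
Time = 1 / (9/20) = 20/9 hours (≈ 2.22 hours)

20/9 hours


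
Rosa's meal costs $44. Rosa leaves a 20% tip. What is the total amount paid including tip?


Calculate the tip:
20% of $44 = $8.80
Add tip to meal cost:
$44 + $8.80 = $52.80

$52.80


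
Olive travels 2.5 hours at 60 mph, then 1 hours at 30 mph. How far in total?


Leg 1 distance:
60 x 2.5 = 150 miles
Leg 2 distance:
30 x 1 = 30 miles
Total distance:
150 + 30 = 180 miles

180 miles


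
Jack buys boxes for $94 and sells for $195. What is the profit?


Selling price = $195
Cost price = $94
Profit = selling price - cost price:
Profit = $195 - $94 = $101

$101


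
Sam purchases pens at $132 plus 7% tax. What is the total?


Calculate the tax:
7% of $132 = $9.24
Add tax to price:
$132 + $9.24 = $141.24

$141.24


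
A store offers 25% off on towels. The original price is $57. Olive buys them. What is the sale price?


Calculate the discount amount:
25% of $57 = $14.25
Subtract from original:
$57 - $14.25 = $42.75

$42.75


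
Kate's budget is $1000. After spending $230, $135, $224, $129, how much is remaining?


Add up expenses:
$230 + $135 + $224 + $129 = $718
Subtract from budget:
$1000 - $718 = $282

$282


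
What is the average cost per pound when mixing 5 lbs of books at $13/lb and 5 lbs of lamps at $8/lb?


Cost of books:
5 x $13 = $65
Cost of lamps:
5 x $8 = $40
Total cost: $65 + $40 = $105
Total weight: 10 lbs
Average: $105 / 10 = $10.50/lb

$10.50/lb


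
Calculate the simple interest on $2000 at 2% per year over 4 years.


Use the formula I = P x R x T / 100
P x R x T = 2000 x 2 x 4 = 16000
I = 16000 / 100 = $160

$160


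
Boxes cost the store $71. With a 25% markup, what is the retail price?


Calculate the markup amount:
25% of $71 = $17.75
Add to cost:
$71 + $17.75 = $88.75

$88.75


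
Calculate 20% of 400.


Convert percentage to decimal:
20% = 0.2
Multiply:
400 x 0.2 = 80

80


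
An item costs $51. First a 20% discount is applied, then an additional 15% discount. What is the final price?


First discount:
20% of $51 = $10.20
Price after first discount:
$51 - $10.20 = $40.80
Second discount:
15% of $40.80 = $6.12
Final price:
$40.80 - $6.12 = $34.68

$34.68


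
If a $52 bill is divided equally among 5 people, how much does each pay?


Total bill: $52
Number of people: 5
Each pays: $52 / 5 = $10.40

$10.40


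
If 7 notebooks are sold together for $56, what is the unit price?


Total cost: $56
Number of items: 7
Unit price: $56 / 7 = $8

$8


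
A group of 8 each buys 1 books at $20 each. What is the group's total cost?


Cost per person:
1 x $20 = $20
Group total:
8 x $20 = $160

$160


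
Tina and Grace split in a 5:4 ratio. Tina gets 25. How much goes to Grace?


Find the multiplier:
25 / 5 = 5
Apply to Grace's share:
4 x 5 = 20

20


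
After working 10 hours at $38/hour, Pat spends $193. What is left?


Calculate earnings:
10 x $38 = $380
Subtract spending:
$380 - $193 = $187

$187


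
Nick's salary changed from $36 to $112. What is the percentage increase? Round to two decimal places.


Find the absolute change:
|112 - 36| = 76
Divide by original and multiply by 100:
76 / 36 x 100 = 211.1111...% ≈ 211.11%

211.11%


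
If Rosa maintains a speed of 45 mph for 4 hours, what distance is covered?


Use the formula: distance = speed x time
Speed = 45 mph, Time = 4 hours
45 x 4 = 180 miles

180 miles


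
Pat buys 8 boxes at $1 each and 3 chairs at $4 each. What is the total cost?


Cost of boxes:
8 x $1 = $8
Cost of chairs:
3 x $4 = $12
Add both:
$8 + $12 = $20

$20


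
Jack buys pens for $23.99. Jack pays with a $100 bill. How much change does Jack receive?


Start with the amount paid:
$100
Subtract the price:
$100 - $23.99 = $76.01

$76.01


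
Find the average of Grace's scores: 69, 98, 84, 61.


Add the scores:
69 + 98 + 84 + 61 = 312
Divide by the number of tests:
312 / 4 = 78

78


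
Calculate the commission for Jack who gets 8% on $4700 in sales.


Convert rate to decimal:
8% = 0.08
Multiply by sales:
$4700 x 0.08 = $376

$376


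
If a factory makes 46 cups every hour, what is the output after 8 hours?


Production rate: 46 cups per hour
Time: 8 hours
Total: 46 x 8 = 368 cups

368 cups


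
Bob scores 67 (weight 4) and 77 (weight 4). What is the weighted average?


Weighted sum:
4 x 67 + 4 x 77 = 576
Total weight:
4 + 4 = 8
Weighted average:
576 / 8 = 72

72


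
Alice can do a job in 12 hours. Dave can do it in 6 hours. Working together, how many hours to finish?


Alice's rate: 1/12 of the job per hour
Dave's rate: 1/6 of the job per hour
Combined rate: 1/12 + 1/6 = 1/4 per hour
Time = 1 / (1/4) = 4 hours

4 hours


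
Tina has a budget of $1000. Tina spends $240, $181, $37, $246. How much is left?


Add up expenses:
$240 + $181 + $37 + $246 = $704
Subtract from budget:
$1000 - $704 = $296

$296


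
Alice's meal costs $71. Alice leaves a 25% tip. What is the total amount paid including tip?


Calculate the tip:
25% of $71 = $17.75
Add tip to meal cost:
$71 + $17.75 = $88.75

$88.75


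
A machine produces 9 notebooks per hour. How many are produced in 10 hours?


Production rate: 9 notebooks per hour
Time: 10 hours
Total: 9 x 10 = 90 notebooks

90 notebooks


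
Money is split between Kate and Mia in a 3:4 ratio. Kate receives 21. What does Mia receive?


Find the multiplier:
21 / 3 = 7
Apply to Mia's share:
4 x 7 = 28

28


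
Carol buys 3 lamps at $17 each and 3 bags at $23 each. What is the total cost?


Cost of lamps:
3 x $17 = $51
Cost of bags:
3 x $23 = $69
Add both:
$51 + $69 = $120

$120


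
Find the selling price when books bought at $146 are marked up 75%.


Calculate the markup amount:
75% of $146 = $109.50
Add to cost:
$146 + $109.50 = $255.50

$255.50


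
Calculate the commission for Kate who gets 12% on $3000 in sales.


Convert rate to decimal:
12% = 0.12
Multiply by sales:
$3000 x 0.12 = $360

$360


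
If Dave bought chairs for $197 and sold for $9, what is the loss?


Selling price = $9
Cost price = $197
Loss = cost price - selling price:
Loss = $197 - $9 = $188

$188


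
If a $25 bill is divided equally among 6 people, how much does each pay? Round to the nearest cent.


Total bill: $25
Number of people: 6
Each pays: $25 / 6 = $4.1666... ≈ $4.17

$4.17


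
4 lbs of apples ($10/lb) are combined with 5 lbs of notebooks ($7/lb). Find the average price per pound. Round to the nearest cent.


Cost of apples:
4 x $10 = $40
Cost of notebooks:
5 x $7 = $35
Total cost: $40 + $35 = $75
Total weight: 9 lbs
Average: $75 / 9 = $8.3333... ≈ $8.33/lb

$8.33/lb


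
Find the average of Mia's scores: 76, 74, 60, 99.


Add the scores:
76 + 74 + 60 + 99 = 309
Divide by the number of tests:
309 / 4 = 77.25

77.25


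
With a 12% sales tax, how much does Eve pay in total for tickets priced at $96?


Calculate the tax:
12% of $96 = $11.52
Add tax to price:
$96 + $11.52 = $107.52

$107.52


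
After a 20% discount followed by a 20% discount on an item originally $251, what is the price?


First discount:
20% of $251 = $50.20
Price after first discount:
$251 - $50.20 = $200.80
Second discount:
20% of $200.80 = $40.16
Final price:
$200.80 - $40.16 = $160.64

$160.64


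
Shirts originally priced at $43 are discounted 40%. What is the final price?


Calculate the discount amount:
40% of $43 = $17.20
Subtract from original:
$43 - $17.20 = $25.80

$25.80


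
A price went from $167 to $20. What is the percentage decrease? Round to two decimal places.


Find the absolute change:
|20 - 167| = 147
Divide by original and multiply by 100:
147 / 167 x 100 = 88.0239...% ≈ 88.02%

88.02%


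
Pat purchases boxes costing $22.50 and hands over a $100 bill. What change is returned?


Start with the amount paid:
$100
Subtract the price:
$100 - $22.50 = $77.50

$77.50


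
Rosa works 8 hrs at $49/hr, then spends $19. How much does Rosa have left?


Calculate earnings:
8 x $49 = $392
Subtract spending:
$392 - $19 = $373

$373


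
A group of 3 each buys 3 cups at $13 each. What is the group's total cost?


Cost per person:
3 x $13 = $39
Group total:
3 x $39 = $117

$117


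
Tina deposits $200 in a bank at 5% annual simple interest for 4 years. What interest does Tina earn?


Use the formula I = P x R x T / 100
P x R x T = 200 x 5 x 4 = 4000
I = 4000 / 100 = $40

$40


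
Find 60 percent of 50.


Convert percentage to decimal:
60% = 0.6
Multiply:
50 x 0.6 = 30

30


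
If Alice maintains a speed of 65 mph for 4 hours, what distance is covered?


Use the formula: distance = speed x time
Speed = 65 mph, Time = 4 hours
65 x 4 = 260 miles

260 miles


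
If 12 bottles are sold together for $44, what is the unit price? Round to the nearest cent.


Total cost: $44
Number of items: 12
Unit price: $44 / 12 = $3.6666... ≈ $3.67

$3.67


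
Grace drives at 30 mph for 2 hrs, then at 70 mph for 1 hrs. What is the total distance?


Leg 1 distance:
30 x 2 = 60 miles
Leg 2 distance:
70 x 1 = 70 miles
Total distance:
60 + 70 = 130 miles

130 miles


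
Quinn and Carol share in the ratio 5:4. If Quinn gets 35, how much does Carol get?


Find the multiplier:
35 / 5 = 7
Apply to Carol's share:
4 x 7 = 28

28


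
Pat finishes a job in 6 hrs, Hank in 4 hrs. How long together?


Pat's rate: 1/6 of the job per hour
Hank's rate: 1/4 of the job per hour
Combined rate: 1/6 + 1/4 = 5/12 per hour
Time = 1 / (5/12) = 12/5 = 2.4 hours

2.4 hours


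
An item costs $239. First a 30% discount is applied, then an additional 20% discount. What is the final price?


First discount:
30% of $239 = $71.70
Price after first discount:
$239 - $71.70 = $167.30
Second discount:
20% of $167.30 = $33.46
Final price:
$167.30 - $33.46 = $133.84

$133.84


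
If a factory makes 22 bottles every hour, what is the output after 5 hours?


Production rate: 22 bottles per hour
Time: 5 hours
Total: 22 x 5 = 110 bottles

110 bottles


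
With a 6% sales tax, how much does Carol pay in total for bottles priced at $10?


Calculate the tax:
6% of $10 = $0.60
Add tax to price:
$10 + $0.60 = $10.60

$10.60


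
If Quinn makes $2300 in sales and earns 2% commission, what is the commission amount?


Convert rate to decimal:
2% = 0.02
Multiply by sales:
$2300 x 0.02 = $46

$46


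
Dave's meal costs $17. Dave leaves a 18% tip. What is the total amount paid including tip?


Calculate the tip:
18% of $17 = $3.06
Add tip to meal cost:
$17 + $3.06 = $20.06

$20.06


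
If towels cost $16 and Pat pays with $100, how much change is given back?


Start with the amount paid:
$100
Subtract the price:
$100 - $16 = $84

$84


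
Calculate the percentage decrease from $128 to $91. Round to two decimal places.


Find the absolute change:
|91 - 128| = 37
Divide by original and multiply by 100:
37 / 128 x 100 = 28.9062...% ≈ 28.91%

28.91%


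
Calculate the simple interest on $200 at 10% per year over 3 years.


Use the formula I = P x R x T / 100
P x R x T = 200 x 10 x 3 = 6000
I = 6000 / 100 = $60

$60


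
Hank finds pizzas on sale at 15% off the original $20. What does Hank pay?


Calculate the discount amount:
15% of $20 = $3
Subtract from original:
$20 - $3 = $17

$17


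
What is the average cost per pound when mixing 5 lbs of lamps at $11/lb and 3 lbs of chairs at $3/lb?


Cost of lamps:
5 x $11 = $55
Cost of chairs:
3 x $3 = $9
Total cost: $55 + $9 = $64
Total weight: 8 lbs
Average: $64 / 8 = $8/lb

$8/lb


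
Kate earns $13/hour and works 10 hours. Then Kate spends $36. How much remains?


Calculate earnings:
10 x $13 = $130
Subtract spending:
$130 - $36 = $94

$94


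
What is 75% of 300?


Convert percentage to decimal:
75% = 0.75
Multiply:
300 x 0.75 = 225

225


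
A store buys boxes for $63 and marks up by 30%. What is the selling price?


Calculate the markup amount:
30% of $63 = $18.90
Add to cost:
$63 + $18.90 = $81.90

$81.90


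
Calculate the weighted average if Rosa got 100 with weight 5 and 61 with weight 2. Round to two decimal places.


Weighted sum:
5 x 100 + 2 x 61 = 622
Total weight:
5 + 2 = 7
Weighted average:
622 / 7 = 88.8571... ≈ 88.86

88.86


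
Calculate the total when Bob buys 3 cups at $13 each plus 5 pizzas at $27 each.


Cost of cups:
3 x $13 = $39
Cost of pizzas:
5 x $27 = $135
Add both:
$39 + $135 = $174

$174


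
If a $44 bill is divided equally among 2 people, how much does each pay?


Total bill: $44
Number of people: 2
Each pays: $44 / 2 = $22

$22


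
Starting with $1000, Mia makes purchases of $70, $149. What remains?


Add up expenses:
$70 + $149 = $219
Subtract from budget:
$1000 - $219 = $781

$781


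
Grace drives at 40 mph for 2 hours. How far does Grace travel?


Use the formula: distance = speed x time
Speed = 40 mph, Time = 2 hours
40 x 2 = 80 miles

80 miles


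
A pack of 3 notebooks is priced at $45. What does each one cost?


Total cost: $45
Number of items: 3
Unit price: $45 / 3 = $15

$15


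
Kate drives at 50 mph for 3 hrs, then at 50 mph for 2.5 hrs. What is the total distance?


Leg 1 distance:
50 x 3 = 150 miles
Leg 2 distance:
50 x 2.5 = 125 miles
Total distance:
150 + 125 = 275 miles

275 miles


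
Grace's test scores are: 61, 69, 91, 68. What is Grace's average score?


Add the scores:
61 + 69 + 91 + 68 = 289
Divide by the number of tests:
289 / 4 = 72.25

72.25


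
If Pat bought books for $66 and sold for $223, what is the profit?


Selling price = $223
Cost price = $66
Profit = selling price - cost price:
Profit = $223 - $66 = $157

$157


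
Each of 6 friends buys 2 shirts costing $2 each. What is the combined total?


Cost per person:
2 x $2 = $4
Group total:
6 x $4 = $24

$24


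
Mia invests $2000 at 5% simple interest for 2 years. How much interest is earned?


Use the formula I = P x R x T / 100
P x R x T = 2000 x 5 x 2 = 20000
I = 20000 / 100 = $200

$200


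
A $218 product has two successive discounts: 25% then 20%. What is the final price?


First discount:
25% of $218 = $54.50
Price after first discount:
$218 - $54.50 = $163.50
Second discount:
20% of $163.50 = $32.70
Final price:
$163.50 - $32.70 = $130.80

$130.80


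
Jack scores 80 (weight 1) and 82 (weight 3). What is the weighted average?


Weighted sum:
1 x 80 + 3 x 82 = 326
Total weight:
1 + 3 = 4
Weighted average:
326 / 4 = 81.5

81.5


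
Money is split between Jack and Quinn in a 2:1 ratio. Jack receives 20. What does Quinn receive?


Find the multiplier:
20 / 2 = 10
Apply to Quinn's share:
1 x 10 = 10

10


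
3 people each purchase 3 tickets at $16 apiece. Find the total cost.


Cost per person:
3 x $16 = $48
Group total:
3 x $48 = $144

$144


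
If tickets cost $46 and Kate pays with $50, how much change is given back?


Start with the amount paid:
$50
Subtract the price:
$50 - $46 = $4

$4


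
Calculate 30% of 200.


Convert percentage to decimal:
30% = 0.3
Multiply:
200 x 0.3 = 60

60


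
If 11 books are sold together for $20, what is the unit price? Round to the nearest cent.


Total cost: $20
Number of items: 11
Unit price: $20 / 11 = $1.8181... ≈ $1.82

$1.82


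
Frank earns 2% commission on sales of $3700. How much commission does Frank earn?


Convert rate to decimal:
2% = 0.02
Multiply by sales:
$3700 x 0.02 = $74

$74


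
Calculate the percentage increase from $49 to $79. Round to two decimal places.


Find the absolute change:
|79 - 49| = 30
Divide by original and multiply by 100:
30 / 49 x 100 = 61.2244...% ≈ 61.22%

61.22%


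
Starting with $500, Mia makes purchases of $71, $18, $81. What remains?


Add up expenses:
$71 + $18 + $81 = $170
Subtract from budget:
$500 - $170 = $330

$330


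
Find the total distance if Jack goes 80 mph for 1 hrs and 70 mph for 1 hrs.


Leg 1 distance:
80 x 1 = 80 miles
Leg 2 distance:
70 x 1 = 70 miles
Total distance:
80 + 70 = 150 miles

150 miles


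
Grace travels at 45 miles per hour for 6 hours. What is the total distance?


Use the formula: distance = speed x time
Speed = 45 mph, Time = 6 hours
45 x 6 = 270 miles

270 miles


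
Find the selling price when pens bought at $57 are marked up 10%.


Calculate the markup amount:
10% of $57 = $5.70
Add to cost:
$57 + $5.70 = $62.70

$62.70


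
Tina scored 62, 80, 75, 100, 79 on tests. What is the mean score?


Add the scores:
62 + 80 + 75 + 100 + 79 = 396
Divide by the number of tests:
396 / 5 = 79.2

79.2


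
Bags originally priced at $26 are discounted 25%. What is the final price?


Calculate the discount amount:
25% of $26 = $6.50
Subtract from original:
$26 - $6.50 = $19.50

$19.50


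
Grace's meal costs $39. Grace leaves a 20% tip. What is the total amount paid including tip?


Calculate the tip:
20% of $39 = $7.80
Add tip to meal cost:
$39 + $7.80 = $46.80

$46.80


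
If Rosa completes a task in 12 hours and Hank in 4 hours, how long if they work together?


Rosa's rate: 1/12 of the job per hour
Hank's rate: 1/4 of the job per hour
Combined rate: 1/12 + 1/4 = 1/3 per hour
Time = 1 / (1/3) = 3 hours

3 hours


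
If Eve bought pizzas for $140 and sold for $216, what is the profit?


Selling price = $216
Cost price = $140
Profit = selling price - cost price:
Profit = $216 - $140 = $76

$76


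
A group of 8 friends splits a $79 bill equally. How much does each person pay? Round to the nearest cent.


Total bill: $79
Number of people: 8
Each pays: $79 / 8 = $9.875 ≈ $9.88

$9.88


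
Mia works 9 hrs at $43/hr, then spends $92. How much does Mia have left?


Calculate earnings:
9 x $43 = $387
Subtract spending:
$387 - $92 = $295

$295


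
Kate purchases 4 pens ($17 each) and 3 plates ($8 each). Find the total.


Cost of pens:
4 x $17 = $68
Cost of plates:
3 x $8 = $24
Add both:
$68 + $24 = $92

$92


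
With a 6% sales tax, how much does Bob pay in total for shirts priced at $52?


Calculate the tax:
6% of $52 = $3.12
Add tax to price:
$52 + $3.12 = $55.12

$55.12


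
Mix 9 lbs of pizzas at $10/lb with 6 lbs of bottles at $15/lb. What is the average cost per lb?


Cost of pizzas:
9 x $10 = $90
Cost of bottles:
6 x $15 = $90
Total cost: $90 + $90 = $180
Total weight: 15 lbs
Average: $180 / 15 = $12/lb

$12/lb
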